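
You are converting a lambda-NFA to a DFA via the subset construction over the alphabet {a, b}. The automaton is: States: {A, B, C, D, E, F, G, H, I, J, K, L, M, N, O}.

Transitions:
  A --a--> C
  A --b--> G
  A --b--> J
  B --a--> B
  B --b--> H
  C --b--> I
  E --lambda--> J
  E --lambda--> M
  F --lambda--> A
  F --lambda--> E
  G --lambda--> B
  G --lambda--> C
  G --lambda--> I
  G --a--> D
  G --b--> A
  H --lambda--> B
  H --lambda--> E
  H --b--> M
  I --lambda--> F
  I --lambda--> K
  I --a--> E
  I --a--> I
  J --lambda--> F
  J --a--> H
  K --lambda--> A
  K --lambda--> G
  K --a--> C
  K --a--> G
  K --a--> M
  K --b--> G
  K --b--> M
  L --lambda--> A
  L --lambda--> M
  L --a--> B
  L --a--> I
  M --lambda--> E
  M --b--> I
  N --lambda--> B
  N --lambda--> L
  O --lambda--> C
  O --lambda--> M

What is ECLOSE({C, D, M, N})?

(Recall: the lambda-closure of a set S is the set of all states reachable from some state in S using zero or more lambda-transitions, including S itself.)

{A, B, C, D, E, F, J, L, M, N}

Start with {C, D, M, N}.
From M via lambda: add E.
From N via lambda: add B, L.
From E via lambda: add J.
From L via lambda: add A.
From J via lambda: add F.
No new states can be added; the closed set is {A, B, C, D, E, F, J, L, M, N}.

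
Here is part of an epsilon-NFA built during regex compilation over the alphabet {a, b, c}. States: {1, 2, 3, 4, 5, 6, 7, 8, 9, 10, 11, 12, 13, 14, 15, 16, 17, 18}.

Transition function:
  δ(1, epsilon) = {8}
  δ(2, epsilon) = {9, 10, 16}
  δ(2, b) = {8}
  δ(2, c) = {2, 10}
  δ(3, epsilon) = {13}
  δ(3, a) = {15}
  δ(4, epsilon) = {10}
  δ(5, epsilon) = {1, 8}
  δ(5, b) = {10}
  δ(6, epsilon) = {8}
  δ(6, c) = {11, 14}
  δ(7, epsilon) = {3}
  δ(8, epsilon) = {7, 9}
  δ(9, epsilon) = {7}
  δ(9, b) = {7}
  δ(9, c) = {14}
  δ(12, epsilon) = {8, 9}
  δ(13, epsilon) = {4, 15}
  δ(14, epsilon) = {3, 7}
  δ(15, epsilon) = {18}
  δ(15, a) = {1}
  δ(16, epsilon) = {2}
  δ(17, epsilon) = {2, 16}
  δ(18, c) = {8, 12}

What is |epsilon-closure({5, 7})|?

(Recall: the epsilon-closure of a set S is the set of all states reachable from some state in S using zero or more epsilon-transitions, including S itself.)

Start with {5, 7}.
From 5 via epsilon: add 1, 8.
From 7 via epsilon: add 3.
From 3 via epsilon: add 13.
From 8 via epsilon: add 9.
From 13 via epsilon: add 4, 15.
From 4 via epsilon: add 10.
From 15 via epsilon: add 18.
epsilon-closure = {1, 3, 4, 5, 7, 8, 9, 10, 13, 15, 18}, which has 11 states.

11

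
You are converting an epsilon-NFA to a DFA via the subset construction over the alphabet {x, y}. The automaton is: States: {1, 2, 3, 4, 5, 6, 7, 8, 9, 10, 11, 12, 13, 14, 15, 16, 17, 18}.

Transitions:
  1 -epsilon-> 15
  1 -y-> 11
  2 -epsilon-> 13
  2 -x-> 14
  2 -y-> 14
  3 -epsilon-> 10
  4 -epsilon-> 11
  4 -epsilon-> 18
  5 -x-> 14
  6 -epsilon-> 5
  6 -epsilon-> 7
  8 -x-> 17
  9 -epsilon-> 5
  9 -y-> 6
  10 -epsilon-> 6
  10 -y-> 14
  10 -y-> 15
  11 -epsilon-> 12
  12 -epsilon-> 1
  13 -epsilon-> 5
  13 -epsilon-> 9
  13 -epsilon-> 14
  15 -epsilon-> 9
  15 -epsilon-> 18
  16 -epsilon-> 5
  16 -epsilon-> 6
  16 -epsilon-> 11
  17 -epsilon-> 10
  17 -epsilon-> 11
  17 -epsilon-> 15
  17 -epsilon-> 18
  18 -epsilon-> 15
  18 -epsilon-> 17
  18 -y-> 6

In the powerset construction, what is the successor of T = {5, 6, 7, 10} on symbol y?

{1, 5, 6, 7, 9, 10, 11, 12, 14, 15, 17, 18}

10 on y → {14, 15}.
No y-transition from 5, 6, 7.
Union after reading y: {14, 15}.
Now take the epsilon-closure:
From 15 via epsilon: add 9, 18.
From 9 via epsilon: add 5.
From 18 via epsilon: add 17.
From 17 via epsilon: add 10, 11.
From 10 via epsilon: add 6.
From 11 via epsilon: add 12.
From 6 via epsilon: add 7.
From 12 via epsilon: add 1.
No new states can be added; the closed set is {1, 5, 6, 7, 9, 10, 11, 12, 14, 15, 17, 18}.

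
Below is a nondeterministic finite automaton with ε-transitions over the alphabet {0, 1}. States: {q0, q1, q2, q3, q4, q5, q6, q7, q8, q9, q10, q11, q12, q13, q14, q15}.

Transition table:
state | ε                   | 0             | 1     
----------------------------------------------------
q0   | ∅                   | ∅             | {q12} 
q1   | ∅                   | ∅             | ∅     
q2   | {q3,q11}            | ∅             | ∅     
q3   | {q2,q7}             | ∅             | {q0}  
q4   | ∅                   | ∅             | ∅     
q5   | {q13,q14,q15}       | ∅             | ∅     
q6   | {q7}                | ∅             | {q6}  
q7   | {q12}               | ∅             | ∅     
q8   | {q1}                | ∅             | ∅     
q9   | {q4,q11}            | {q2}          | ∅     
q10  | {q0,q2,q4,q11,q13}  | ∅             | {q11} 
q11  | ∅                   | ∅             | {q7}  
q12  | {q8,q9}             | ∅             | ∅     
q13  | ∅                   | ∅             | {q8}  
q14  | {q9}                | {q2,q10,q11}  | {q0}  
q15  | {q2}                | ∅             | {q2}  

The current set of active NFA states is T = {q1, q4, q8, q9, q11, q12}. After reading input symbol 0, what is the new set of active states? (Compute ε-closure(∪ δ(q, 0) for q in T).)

{q1, q2, q3, q4, q7, q8, q9, q11, q12}

q9 on 0 → {q2}.
No 0-transition from q1, q4, q8, q11, q12.
Union after reading 0: {q2}.
Now take the ε-closure:
From q2 via ε: add q3, q11.
From q3 via ε: add q7.
From q7 via ε: add q12.
From q12 via ε: add q8, q9.
From q8 via ε: add q1.
From q9 via ε: add q4.
No new states can be added; the closed set is {q1, q2, q3, q4, q7, q8, q9, q11, q12}.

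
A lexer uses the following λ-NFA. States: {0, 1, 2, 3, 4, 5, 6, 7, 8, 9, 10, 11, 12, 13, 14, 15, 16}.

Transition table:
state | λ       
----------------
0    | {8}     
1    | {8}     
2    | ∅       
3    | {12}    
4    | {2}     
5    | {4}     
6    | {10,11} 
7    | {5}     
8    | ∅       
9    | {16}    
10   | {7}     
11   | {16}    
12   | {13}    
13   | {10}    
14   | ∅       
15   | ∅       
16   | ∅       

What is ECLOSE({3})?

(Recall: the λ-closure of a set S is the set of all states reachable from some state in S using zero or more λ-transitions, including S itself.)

{2, 3, 4, 5, 7, 10, 12, 13}

Start with {3}.
From 3 via λ: add 12.
From 12 via λ: add 13.
From 13 via λ: add 10.
From 10 via λ: add 7.
From 7 via λ: add 5.
From 5 via λ: add 4.
From 4 via λ: add 2.
No new states can be added; the closed set is {2, 3, 4, 5, 7, 10, 12, 13}.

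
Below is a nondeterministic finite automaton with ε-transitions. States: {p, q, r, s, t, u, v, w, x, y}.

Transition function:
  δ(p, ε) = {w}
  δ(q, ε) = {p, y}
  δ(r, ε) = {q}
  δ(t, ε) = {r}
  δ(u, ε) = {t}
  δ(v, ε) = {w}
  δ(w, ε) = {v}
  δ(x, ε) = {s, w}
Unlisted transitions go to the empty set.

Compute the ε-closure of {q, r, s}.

{p, q, r, s, v, w, y}

Start with {q, r, s}.
From q via ε: add p, y.
From p via ε: add w.
From w via ε: add v.
No new states can be added; the closed set is {p, q, r, s, v, w, y}.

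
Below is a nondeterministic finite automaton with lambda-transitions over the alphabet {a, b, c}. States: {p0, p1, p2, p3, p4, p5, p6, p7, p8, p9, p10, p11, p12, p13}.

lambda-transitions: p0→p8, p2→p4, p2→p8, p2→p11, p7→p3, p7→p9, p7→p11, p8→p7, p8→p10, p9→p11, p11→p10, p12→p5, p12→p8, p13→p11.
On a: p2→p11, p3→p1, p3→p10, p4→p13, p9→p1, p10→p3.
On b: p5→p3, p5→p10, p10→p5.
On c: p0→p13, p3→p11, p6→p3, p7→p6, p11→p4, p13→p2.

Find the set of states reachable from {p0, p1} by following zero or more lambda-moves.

Start with {p0, p1}.
From p0 via lambda: add p8.
From p8 via lambda: add p7, p10.
From p7 via lambda: add p3, p9, p11.
No new states can be added; the closed set is {p0, p1, p3, p7, p8, p9, p10, p11}.

{p0, p1, p3, p7, p8, p9, p10, p11}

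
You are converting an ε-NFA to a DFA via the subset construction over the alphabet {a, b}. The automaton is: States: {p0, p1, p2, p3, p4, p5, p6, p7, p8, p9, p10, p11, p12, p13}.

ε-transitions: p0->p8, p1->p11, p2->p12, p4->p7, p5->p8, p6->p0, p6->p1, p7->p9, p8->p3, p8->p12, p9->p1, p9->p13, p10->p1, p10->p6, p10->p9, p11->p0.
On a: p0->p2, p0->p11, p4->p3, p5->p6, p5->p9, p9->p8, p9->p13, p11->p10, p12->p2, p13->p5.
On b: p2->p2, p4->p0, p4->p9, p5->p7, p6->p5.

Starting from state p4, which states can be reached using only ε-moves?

{p0, p1, p3, p4, p7, p8, p9, p11, p12, p13}

Start with {p4}.
From p4 via ε: add p7.
From p7 via ε: add p9.
From p9 via ε: add p1, p13.
From p1 via ε: add p11.
From p11 via ε: add p0.
From p0 via ε: add p8.
From p8 via ε: add p3, p12.
No new states can be added; the closed set is {p0, p1, p3, p4, p7, p8, p9, p11, p12, p13}.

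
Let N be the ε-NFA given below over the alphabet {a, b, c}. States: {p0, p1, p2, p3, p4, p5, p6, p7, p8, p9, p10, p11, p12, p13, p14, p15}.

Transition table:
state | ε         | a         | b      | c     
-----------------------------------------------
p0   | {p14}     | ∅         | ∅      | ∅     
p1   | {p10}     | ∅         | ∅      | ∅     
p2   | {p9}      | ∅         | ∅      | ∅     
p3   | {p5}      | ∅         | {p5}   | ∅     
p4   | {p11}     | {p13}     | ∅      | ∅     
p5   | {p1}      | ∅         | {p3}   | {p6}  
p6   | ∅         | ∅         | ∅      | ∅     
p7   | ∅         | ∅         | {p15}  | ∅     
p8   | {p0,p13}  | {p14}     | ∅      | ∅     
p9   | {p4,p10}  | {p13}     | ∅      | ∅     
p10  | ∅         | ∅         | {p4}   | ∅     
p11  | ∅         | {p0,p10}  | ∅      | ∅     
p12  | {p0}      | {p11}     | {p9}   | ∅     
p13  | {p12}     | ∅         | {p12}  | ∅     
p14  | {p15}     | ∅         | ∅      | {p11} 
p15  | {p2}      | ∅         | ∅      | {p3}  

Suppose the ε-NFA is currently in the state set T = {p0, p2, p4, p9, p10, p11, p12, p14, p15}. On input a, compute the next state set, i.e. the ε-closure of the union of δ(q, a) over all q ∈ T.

{p0, p2, p4, p9, p10, p11, p12, p13, p14, p15}

p4 on a → {p13}.
p9 on a → {p13}.
p11 on a → {p0, p10}.
p12 on a → {p11}.
No a-transition from p0, p2, p10, p14, p15.
Union after reading a: {p0, p10, p11, p13}.
Now take the ε-closure:
From p0 via ε: add p14.
From p13 via ε: add p12.
From p14 via ε: add p15.
From p15 via ε: add p2.
From p2 via ε: add p9.
From p9 via ε: add p4.
No new states can be added; the closed set is {p0, p2, p4, p9, p10, p11, p12, p13, p14, p15}.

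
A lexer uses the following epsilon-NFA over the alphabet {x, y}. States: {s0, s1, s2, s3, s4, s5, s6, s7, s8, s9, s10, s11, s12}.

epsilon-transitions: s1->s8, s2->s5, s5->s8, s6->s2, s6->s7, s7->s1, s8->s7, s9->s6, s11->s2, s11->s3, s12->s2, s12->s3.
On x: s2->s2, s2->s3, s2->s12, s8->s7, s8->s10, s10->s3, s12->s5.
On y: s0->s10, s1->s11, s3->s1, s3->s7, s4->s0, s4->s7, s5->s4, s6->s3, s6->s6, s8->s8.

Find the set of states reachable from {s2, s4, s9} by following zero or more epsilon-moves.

{s1, s2, s4, s5, s6, s7, s8, s9}

Start with {s2, s4, s9}.
From s2 via epsilon: add s5.
From s9 via epsilon: add s6.
From s5 via epsilon: add s8.
From s6 via epsilon: add s7.
From s7 via epsilon: add s1.
No new states can be added; the closed set is {s1, s2, s4, s5, s6, s7, s8, s9}.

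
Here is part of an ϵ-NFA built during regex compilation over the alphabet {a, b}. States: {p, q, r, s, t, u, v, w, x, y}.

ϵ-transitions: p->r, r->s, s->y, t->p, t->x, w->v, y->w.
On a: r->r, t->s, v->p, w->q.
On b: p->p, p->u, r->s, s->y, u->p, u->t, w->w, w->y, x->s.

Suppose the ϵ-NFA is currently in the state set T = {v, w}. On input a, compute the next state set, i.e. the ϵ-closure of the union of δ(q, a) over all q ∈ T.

v on a → {p}.
w on a → {q}.
Union after reading a: {p, q}.
Now take the ϵ-closure:
From p via ϵ: add r.
From r via ϵ: add s.
From s via ϵ: add y.
From y via ϵ: add w.
From w via ϵ: add v.
No new states can be added; the closed set is {p, q, r, s, v, w, y}.

{p, q, r, s, v, w, y}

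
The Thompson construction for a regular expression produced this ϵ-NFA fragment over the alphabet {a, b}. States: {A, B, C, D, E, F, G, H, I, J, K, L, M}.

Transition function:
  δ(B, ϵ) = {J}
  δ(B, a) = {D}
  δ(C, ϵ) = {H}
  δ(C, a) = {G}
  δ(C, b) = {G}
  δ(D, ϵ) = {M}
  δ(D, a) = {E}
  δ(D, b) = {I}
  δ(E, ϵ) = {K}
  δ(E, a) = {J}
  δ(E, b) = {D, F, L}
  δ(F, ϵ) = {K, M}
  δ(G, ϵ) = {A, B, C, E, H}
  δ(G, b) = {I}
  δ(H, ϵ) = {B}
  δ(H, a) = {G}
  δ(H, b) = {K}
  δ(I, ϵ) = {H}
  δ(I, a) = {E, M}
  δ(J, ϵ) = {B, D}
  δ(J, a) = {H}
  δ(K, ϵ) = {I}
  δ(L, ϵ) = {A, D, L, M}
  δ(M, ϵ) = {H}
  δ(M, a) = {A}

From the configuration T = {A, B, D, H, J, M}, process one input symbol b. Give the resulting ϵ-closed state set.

D on b → {I}.
H on b → {K}.
No b-transition from A, B, J, M.
Union after reading b: {I, K}.
Now take the ϵ-closure:
From I via ϵ: add H.
From H via ϵ: add B.
From B via ϵ: add J.
From J via ϵ: add D.
From D via ϵ: add M.
No new states can be added; the closed set is {B, D, H, I, J, K, M}.

{B, D, H, I, J, K, M}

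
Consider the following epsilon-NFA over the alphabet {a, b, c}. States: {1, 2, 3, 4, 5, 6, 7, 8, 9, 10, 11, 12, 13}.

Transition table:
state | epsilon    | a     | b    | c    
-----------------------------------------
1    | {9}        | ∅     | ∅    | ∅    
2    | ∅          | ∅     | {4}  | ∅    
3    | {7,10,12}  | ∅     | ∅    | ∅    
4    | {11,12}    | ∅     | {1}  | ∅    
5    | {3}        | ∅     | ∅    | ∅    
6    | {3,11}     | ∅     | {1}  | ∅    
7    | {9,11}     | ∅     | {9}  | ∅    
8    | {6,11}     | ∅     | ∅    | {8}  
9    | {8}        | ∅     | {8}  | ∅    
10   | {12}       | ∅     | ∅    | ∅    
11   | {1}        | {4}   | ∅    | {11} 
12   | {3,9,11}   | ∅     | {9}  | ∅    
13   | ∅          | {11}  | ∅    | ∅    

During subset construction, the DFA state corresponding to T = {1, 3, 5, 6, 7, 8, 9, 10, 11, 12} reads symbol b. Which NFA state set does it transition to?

{1, 3, 6, 7, 8, 9, 10, 11, 12}

6 on b → {1}.
7 on b → {9}.
9 on b → {8}.
12 on b → {9}.
No b-transition from 1, 3, 5, 8, 10, 11.
Union after reading b: {1, 8, 9}.
Now take the epsilon-closure:
From 8 via epsilon: add 6, 11.
From 6 via epsilon: add 3.
From 3 via epsilon: add 7, 10, 12.
No new states can be added; the closed set is {1, 3, 6, 7, 8, 9, 10, 11, 12}.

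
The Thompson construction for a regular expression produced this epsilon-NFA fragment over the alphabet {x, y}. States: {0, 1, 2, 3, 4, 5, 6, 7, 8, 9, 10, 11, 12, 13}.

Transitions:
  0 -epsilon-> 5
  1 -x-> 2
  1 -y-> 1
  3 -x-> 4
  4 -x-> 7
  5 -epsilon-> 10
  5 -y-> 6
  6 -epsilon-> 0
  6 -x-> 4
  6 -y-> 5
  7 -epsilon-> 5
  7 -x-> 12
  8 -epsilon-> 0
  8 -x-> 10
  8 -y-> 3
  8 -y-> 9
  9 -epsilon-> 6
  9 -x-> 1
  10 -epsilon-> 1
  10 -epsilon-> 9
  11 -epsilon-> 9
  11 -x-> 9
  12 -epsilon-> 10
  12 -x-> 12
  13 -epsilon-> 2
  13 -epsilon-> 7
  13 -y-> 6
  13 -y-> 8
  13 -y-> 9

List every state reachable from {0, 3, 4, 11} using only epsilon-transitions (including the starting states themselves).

Start with {0, 3, 4, 11}.
From 0 via epsilon: add 5.
From 11 via epsilon: add 9.
From 5 via epsilon: add 10.
From 9 via epsilon: add 6.
From 10 via epsilon: add 1.
No new states can be added; the closed set is {0, 1, 3, 4, 5, 6, 9, 10, 11}.

{0, 1, 3, 4, 5, 6, 9, 10, 11}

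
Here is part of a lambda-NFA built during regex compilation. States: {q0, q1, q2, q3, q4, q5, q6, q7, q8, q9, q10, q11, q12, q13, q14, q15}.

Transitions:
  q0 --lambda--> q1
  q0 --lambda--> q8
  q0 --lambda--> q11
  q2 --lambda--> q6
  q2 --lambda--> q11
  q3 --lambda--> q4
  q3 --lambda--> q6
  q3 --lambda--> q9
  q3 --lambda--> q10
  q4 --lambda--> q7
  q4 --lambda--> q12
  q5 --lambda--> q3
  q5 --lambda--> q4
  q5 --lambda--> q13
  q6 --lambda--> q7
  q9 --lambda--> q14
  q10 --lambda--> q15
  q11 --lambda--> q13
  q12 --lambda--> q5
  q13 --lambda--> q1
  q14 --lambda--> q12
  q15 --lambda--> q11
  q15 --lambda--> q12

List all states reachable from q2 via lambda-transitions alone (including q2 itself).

{q1, q2, q6, q7, q11, q13}

Start with {q2}.
From q2 via lambda: add q6, q11.
From q6 via lambda: add q7.
From q11 via lambda: add q13.
From q13 via lambda: add q1.
No new states can be added; the closed set is {q1, q2, q6, q7, q11, q13}.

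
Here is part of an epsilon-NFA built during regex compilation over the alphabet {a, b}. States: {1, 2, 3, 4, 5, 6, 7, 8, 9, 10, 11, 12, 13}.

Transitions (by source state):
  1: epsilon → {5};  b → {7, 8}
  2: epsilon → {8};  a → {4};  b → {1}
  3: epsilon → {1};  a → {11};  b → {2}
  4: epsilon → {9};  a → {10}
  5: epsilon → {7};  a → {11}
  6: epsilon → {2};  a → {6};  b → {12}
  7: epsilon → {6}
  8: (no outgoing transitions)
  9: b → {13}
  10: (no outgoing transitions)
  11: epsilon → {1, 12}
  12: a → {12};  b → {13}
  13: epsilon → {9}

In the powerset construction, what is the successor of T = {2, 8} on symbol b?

{1, 2, 5, 6, 7, 8}

2 on b → {1}.
No b-transition from 8.
Union after reading b: {1}.
Now take the epsilon-closure:
From 1 via epsilon: add 5.
From 5 via epsilon: add 7.
From 7 via epsilon: add 6.
From 6 via epsilon: add 2.
From 2 via epsilon: add 8.
No new states can be added; the closed set is {1, 2, 5, 6, 7, 8}.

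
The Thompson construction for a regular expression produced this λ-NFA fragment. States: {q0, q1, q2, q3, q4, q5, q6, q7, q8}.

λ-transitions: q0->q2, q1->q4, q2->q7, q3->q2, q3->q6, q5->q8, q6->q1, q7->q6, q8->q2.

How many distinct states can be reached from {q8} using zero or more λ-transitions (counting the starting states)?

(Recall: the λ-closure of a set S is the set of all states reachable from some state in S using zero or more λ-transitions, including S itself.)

Start with {q8}.
From q8 via λ: add q2.
From q2 via λ: add q7.
From q7 via λ: add q6.
From q6 via λ: add q1.
From q1 via λ: add q4.
λ-closure = {q1, q2, q4, q6, q7, q8}, which has 6 states.

6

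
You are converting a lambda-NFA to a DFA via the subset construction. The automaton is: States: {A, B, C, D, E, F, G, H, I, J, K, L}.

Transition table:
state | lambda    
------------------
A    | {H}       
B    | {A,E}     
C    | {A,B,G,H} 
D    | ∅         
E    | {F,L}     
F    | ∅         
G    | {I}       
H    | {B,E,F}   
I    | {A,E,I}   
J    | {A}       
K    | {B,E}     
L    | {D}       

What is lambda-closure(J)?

{A, B, D, E, F, H, J, L}

Start with {J}.
From J via lambda: add A.
From A via lambda: add H.
From H via lambda: add B, E, F.
From E via lambda: add L.
From L via lambda: add D.
No new states can be added; the closed set is {A, B, D, E, F, H, J, L}.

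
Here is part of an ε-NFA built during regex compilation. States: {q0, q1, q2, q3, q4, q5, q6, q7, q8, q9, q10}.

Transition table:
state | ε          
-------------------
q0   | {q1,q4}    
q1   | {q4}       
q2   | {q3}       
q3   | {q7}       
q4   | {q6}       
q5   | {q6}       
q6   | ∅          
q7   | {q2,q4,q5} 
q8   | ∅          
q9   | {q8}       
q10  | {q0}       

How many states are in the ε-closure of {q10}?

5

Start with {q10}.
From q10 via ε: add q0.
From q0 via ε: add q1, q4.
From q4 via ε: add q6.
ε-closure = {q0, q1, q4, q6, q10}, which has 5 states.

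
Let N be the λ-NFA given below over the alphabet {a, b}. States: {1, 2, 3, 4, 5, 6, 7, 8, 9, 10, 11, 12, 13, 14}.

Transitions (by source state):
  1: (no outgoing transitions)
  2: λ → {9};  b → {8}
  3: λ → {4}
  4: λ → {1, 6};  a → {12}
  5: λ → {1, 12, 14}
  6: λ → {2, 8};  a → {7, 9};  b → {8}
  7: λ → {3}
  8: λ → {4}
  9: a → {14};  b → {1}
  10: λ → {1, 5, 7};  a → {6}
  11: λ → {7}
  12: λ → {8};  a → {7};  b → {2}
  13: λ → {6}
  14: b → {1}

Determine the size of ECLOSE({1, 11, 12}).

Start with {1, 11, 12}.
From 11 via λ: add 7.
From 12 via λ: add 8.
From 7 via λ: add 3.
From 8 via λ: add 4.
From 4 via λ: add 6.
From 6 via λ: add 2.
From 2 via λ: add 9.
λ-closure = {1, 2, 3, 4, 6, 7, 8, 9, 11, 12}, which has 10 states.

10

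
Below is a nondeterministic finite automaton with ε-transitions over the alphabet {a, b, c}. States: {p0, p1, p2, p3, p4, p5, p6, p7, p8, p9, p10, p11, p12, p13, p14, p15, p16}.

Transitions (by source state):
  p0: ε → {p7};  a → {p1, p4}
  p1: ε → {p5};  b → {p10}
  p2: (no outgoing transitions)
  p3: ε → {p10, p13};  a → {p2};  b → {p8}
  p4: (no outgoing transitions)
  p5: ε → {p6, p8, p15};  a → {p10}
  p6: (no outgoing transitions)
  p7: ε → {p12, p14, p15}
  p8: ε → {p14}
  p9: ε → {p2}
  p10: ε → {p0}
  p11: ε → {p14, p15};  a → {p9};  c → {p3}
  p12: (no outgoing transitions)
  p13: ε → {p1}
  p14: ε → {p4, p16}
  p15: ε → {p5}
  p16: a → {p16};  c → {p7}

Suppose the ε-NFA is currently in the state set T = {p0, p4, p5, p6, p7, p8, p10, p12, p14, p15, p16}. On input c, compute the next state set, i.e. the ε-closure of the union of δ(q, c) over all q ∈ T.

{p4, p5, p6, p7, p8, p12, p14, p15, p16}

p16 on c → {p7}.
No c-transition from p0, p4, p5, p6, p7, p8, p10, p12, p14, p15.
Union after reading c: {p7}.
Now take the ε-closure:
From p7 via ε: add p12, p14, p15.
From p14 via ε: add p4, p16.
From p15 via ε: add p5.
From p5 via ε: add p6, p8.
No new states can be added; the closed set is {p4, p5, p6, p7, p8, p12, p14, p15, p16}.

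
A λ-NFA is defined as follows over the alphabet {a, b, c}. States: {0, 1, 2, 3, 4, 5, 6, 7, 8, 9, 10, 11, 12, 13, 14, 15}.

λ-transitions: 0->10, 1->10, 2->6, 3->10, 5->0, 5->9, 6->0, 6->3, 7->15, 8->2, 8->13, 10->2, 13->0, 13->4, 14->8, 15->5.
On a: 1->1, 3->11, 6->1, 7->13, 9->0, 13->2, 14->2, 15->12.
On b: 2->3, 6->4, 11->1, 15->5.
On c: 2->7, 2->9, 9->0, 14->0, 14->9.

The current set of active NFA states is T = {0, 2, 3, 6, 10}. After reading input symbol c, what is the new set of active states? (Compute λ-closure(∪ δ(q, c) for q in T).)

2 on c → {7, 9}.
No c-transition from 0, 3, 6, 10.
Union after reading c: {7, 9}.
Now take the λ-closure:
From 7 via λ: add 15.
From 15 via λ: add 5.
From 5 via λ: add 0.
From 0 via λ: add 10.
From 10 via λ: add 2.
From 2 via λ: add 6.
From 6 via λ: add 3.
No new states can be added; the closed set is {0, 2, 3, 5, 6, 7, 9, 10, 15}.

{0, 2, 3, 5, 6, 7, 9, 10, 15}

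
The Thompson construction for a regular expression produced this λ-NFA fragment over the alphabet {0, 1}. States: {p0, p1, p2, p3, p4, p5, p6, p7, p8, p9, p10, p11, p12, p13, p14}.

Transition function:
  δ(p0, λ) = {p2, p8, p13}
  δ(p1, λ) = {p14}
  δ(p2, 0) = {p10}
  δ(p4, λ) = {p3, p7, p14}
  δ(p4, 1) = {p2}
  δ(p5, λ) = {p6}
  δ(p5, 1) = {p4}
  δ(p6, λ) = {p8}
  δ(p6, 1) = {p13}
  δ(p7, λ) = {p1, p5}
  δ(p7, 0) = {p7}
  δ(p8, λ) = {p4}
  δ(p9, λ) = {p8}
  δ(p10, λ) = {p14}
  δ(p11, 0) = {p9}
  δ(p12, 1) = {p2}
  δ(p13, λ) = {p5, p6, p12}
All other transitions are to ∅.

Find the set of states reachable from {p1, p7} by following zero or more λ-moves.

{p1, p3, p4, p5, p6, p7, p8, p14}

Start with {p1, p7}.
From p1 via λ: add p14.
From p7 via λ: add p5.
From p5 via λ: add p6.
From p6 via λ: add p8.
From p8 via λ: add p4.
From p4 via λ: add p3.
No new states can be added; the closed set is {p1, p3, p4, p5, p6, p7, p8, p14}.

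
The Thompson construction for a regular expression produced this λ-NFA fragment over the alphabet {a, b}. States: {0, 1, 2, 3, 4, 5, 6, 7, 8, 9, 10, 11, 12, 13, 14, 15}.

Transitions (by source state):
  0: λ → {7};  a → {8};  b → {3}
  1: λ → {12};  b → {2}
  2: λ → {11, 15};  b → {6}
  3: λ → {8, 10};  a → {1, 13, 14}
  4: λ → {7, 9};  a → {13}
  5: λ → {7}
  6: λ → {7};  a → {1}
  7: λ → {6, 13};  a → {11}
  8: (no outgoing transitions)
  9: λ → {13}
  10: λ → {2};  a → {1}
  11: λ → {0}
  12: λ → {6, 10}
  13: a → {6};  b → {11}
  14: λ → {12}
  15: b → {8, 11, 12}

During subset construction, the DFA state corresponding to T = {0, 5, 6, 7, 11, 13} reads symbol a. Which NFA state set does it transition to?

{0, 1, 2, 6, 7, 8, 10, 11, 12, 13, 15}

0 on a → {8}.
6 on a → {1}.
7 on a → {11}.
13 on a → {6}.
No a-transition from 5, 11.
Union after reading a: {1, 6, 8, 11}.
Now take the λ-closure:
From 1 via λ: add 12.
From 6 via λ: add 7.
From 11 via λ: add 0.
From 7 via λ: add 13.
From 12 via λ: add 10.
From 10 via λ: add 2.
From 2 via λ: add 15.
No new states can be added; the closed set is {0, 1, 2, 6, 7, 8, 10, 11, 12, 13, 15}.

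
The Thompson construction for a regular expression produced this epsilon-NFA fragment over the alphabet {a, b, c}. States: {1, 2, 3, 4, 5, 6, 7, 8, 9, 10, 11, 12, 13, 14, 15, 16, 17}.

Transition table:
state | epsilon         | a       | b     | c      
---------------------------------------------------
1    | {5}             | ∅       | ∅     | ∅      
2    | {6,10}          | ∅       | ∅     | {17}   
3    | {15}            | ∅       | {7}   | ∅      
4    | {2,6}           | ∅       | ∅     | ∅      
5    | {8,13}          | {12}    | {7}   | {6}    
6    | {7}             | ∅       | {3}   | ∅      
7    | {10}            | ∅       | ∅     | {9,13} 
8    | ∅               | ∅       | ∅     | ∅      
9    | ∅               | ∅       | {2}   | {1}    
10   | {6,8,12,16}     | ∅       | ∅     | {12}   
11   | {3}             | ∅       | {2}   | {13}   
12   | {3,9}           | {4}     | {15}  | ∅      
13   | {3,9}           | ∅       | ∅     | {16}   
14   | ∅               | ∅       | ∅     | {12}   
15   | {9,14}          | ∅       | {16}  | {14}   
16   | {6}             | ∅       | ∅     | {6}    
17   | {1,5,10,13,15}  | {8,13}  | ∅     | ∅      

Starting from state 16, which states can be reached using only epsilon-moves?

{3, 6, 7, 8, 9, 10, 12, 14, 15, 16}

Start with {16}.
From 16 via epsilon: add 6.
From 6 via epsilon: add 7.
From 7 via epsilon: add 10.
From 10 via epsilon: add 8, 12.
From 12 via epsilon: add 3, 9.
From 3 via epsilon: add 15.
From 15 via epsilon: add 14.
No new states can be added; the closed set is {3, 6, 7, 8, 9, 10, 12, 14, 15, 16}.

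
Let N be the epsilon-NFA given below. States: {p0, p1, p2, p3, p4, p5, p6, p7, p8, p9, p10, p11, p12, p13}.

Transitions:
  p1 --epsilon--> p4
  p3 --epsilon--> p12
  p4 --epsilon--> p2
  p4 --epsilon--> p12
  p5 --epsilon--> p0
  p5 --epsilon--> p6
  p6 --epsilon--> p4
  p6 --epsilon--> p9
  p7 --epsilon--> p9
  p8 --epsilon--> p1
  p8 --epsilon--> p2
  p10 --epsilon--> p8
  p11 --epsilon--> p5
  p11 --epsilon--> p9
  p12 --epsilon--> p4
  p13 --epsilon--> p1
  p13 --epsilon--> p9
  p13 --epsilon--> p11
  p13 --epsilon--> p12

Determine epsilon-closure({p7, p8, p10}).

{p1, p2, p4, p7, p8, p9, p10, p12}

Start with {p7, p8, p10}.
From p7 via epsilon: add p9.
From p8 via epsilon: add p1, p2.
From p1 via epsilon: add p4.
From p4 via epsilon: add p12.
No new states can be added; the closed set is {p1, p2, p4, p7, p8, p9, p10, p12}.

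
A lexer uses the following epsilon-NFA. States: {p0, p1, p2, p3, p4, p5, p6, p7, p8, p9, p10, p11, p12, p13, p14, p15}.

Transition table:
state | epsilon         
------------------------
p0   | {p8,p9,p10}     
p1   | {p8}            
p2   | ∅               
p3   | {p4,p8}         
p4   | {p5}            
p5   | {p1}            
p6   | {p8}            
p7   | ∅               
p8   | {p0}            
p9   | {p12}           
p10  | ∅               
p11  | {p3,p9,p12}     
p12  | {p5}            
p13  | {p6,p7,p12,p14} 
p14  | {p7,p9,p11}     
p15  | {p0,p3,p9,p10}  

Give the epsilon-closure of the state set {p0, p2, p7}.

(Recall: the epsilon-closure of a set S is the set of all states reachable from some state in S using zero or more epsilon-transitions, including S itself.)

Start with {p0, p2, p7}.
From p0 via epsilon: add p8, p9, p10.
From p9 via epsilon: add p12.
From p12 via epsilon: add p5.
From p5 via epsilon: add p1.
No new states can be added; the closed set is {p0, p1, p2, p5, p7, p8, p9, p10, p12}.

{p0, p1, p2, p5, p7, p8, p9, p10, p12}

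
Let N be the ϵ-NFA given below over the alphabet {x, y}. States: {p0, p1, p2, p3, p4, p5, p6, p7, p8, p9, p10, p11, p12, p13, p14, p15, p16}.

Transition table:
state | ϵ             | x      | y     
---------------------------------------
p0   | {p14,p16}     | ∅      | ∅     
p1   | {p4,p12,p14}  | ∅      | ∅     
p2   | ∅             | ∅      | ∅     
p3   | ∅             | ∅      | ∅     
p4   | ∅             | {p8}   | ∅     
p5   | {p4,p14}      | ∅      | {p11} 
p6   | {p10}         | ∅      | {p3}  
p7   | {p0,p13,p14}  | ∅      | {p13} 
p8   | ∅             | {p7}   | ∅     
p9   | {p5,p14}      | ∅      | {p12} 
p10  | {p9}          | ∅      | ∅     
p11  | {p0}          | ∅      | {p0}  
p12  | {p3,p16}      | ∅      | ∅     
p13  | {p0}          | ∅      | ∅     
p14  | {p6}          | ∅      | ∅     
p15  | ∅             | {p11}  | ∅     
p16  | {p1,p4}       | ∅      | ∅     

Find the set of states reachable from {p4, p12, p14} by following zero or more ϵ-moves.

Start with {p4, p12, p14}.
From p12 via ϵ: add p3, p16.
From p14 via ϵ: add p6.
From p6 via ϵ: add p10.
From p16 via ϵ: add p1.
From p10 via ϵ: add p9.
From p9 via ϵ: add p5.
No new states can be added; the closed set is {p1, p3, p4, p5, p6, p9, p10, p12, p14, p16}.

{p1, p3, p4, p5, p6, p9, p10, p12, p14, p16}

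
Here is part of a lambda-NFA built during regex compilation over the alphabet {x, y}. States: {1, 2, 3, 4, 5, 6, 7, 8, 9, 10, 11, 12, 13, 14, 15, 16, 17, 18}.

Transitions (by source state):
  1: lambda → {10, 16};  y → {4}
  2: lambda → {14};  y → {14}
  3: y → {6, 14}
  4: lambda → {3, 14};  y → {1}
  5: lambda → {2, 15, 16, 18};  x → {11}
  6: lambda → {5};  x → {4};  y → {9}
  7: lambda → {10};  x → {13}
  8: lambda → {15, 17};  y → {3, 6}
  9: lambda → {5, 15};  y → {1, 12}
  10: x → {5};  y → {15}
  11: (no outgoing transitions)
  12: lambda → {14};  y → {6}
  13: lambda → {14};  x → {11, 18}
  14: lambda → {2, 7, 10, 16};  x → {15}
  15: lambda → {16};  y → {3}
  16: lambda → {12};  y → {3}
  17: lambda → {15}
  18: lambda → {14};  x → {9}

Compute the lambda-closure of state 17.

Start with {17}.
From 17 via lambda: add 15.
From 15 via lambda: add 16.
From 16 via lambda: add 12.
From 12 via lambda: add 14.
From 14 via lambda: add 2, 7, 10.
No new states can be added; the closed set is {2, 7, 10, 12, 14, 15, 16, 17}.

{2, 7, 10, 12, 14, 15, 16, 17}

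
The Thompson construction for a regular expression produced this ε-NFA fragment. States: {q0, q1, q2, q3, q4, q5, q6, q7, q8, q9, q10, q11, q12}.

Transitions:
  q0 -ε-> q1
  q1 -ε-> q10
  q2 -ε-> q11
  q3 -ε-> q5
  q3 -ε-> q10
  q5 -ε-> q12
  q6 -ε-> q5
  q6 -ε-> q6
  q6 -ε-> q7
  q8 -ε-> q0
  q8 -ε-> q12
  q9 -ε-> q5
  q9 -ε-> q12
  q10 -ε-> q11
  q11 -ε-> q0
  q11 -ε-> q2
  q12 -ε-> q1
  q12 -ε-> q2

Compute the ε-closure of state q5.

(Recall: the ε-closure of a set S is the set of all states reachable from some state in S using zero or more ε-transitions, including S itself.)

{q0, q1, q2, q5, q10, q11, q12}

Start with {q5}.
From q5 via ε: add q12.
From q12 via ε: add q1, q2.
From q1 via ε: add q10.
From q2 via ε: add q11.
From q11 via ε: add q0.
No new states can be added; the closed set is {q0, q1, q2, q5, q10, q11, q12}.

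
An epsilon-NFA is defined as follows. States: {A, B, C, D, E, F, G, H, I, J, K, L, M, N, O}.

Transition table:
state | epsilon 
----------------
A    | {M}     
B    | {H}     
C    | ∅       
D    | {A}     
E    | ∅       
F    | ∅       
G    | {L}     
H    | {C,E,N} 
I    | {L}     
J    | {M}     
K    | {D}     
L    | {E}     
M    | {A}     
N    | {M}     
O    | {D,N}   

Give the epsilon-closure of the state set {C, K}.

Start with {C, K}.
From K via epsilon: add D.
From D via epsilon: add A.
From A via epsilon: add M.
No new states can be added; the closed set is {A, C, D, K, M}.

{A, C, D, K, M}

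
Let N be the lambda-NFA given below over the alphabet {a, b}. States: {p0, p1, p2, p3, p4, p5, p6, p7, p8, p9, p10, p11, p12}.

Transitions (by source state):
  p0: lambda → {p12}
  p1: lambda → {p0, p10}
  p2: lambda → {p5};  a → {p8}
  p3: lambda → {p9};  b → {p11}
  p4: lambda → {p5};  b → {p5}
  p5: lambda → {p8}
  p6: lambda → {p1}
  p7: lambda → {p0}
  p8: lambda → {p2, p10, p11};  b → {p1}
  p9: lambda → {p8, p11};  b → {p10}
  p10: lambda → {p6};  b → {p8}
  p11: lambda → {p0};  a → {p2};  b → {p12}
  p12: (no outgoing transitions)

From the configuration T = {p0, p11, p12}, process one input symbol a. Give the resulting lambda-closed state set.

p11 on a → {p2}.
No a-transition from p0, p12.
Union after reading a: {p2}.
Now take the lambda-closure:
From p2 via lambda: add p5.
From p5 via lambda: add p8.
From p8 via lambda: add p10, p11.
From p10 via lambda: add p6.
From p11 via lambda: add p0.
From p0 via lambda: add p12.
From p6 via lambda: add p1.
No new states can be added; the closed set is {p0, p1, p2, p5, p6, p8, p10, p11, p12}.

{p0, p1, p2, p5, p6, p8, p10, p11, p12}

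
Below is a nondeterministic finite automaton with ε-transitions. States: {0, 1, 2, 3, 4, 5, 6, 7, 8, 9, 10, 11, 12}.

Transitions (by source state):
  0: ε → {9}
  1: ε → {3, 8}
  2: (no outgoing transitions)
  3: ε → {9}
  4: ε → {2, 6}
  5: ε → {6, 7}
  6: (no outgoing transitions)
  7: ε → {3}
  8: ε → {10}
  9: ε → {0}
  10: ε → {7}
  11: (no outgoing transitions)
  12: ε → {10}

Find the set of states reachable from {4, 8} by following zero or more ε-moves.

{0, 2, 3, 4, 6, 7, 8, 9, 10}

Start with {4, 8}.
From 4 via ε: add 2, 6.
From 8 via ε: add 10.
From 10 via ε: add 7.
From 7 via ε: add 3.
From 3 via ε: add 9.
From 9 via ε: add 0.
No new states can be added; the closed set is {0, 2, 3, 4, 6, 7, 8, 9, 10}.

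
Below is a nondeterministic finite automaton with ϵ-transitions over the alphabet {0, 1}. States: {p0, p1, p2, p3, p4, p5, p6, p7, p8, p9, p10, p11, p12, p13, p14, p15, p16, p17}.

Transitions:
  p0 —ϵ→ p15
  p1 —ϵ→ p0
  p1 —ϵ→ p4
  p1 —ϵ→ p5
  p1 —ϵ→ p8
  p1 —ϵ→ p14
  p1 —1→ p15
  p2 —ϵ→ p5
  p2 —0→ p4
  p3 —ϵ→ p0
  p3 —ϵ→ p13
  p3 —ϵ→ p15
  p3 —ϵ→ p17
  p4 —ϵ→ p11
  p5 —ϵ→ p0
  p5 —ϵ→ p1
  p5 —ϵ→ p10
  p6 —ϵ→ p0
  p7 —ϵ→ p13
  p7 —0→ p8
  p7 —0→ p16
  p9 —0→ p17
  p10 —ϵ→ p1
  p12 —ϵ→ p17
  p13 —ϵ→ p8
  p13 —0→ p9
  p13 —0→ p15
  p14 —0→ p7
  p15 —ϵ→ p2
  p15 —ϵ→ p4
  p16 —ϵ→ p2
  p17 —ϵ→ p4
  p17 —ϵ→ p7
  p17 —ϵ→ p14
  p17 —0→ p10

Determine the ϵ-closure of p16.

{p0, p1, p2, p4, p5, p8, p10, p11, p14, p15, p16}

Start with {p16}.
From p16 via ϵ: add p2.
From p2 via ϵ: add p5.
From p5 via ϵ: add p0, p1, p10.
From p0 via ϵ: add p15.
From p1 via ϵ: add p4, p8, p14.
From p4 via ϵ: add p11.
No new states can be added; the closed set is {p0, p1, p2, p4, p5, p8, p10, p11, p14, p15, p16}.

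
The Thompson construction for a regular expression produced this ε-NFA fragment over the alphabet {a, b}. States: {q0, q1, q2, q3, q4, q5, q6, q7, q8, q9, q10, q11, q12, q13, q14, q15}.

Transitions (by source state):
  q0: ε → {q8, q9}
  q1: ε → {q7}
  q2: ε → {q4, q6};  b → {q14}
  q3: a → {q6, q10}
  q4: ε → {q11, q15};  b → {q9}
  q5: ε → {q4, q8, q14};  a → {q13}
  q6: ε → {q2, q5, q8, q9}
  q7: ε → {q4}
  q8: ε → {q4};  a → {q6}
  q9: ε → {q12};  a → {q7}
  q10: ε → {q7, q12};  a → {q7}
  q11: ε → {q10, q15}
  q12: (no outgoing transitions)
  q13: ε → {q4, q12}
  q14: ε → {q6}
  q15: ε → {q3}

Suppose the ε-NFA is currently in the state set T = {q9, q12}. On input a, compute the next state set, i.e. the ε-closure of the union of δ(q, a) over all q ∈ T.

{q3, q4, q7, q10, q11, q12, q15}

q9 on a → {q7}.
No a-transition from q12.
Union after reading a: {q7}.
Now take the ε-closure:
From q7 via ε: add q4.
From q4 via ε: add q11, q15.
From q11 via ε: add q10.
From q15 via ε: add q3.
From q10 via ε: add q12.
No new states can be added; the closed set is {q3, q4, q7, q10, q11, q12, q15}.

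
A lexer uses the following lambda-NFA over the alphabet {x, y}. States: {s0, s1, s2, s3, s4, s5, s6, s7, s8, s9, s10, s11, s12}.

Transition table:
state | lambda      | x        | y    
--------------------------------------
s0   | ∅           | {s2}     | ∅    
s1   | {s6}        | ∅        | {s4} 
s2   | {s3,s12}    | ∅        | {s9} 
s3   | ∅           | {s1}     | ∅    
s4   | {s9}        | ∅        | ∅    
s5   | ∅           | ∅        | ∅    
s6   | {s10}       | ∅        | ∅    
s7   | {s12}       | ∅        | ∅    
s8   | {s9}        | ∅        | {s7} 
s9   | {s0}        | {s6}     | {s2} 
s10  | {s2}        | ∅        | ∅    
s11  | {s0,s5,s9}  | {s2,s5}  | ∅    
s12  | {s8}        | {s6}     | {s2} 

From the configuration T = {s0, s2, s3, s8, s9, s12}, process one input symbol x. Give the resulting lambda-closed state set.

{s0, s1, s2, s3, s6, s8, s9, s10, s12}

s0 on x → {s2}.
s3 on x → {s1}.
s9 on x → {s6}.
s12 on x → {s6}.
No x-transition from s2, s8.
Union after reading x: {s1, s2, s6}.
Now take the lambda-closure:
From s2 via lambda: add s3, s12.
From s6 via lambda: add s10.
From s12 via lambda: add s8.
From s8 via lambda: add s9.
From s9 via lambda: add s0.
No new states can be added; the closed set is {s0, s1, s2, s3, s6, s8, s9, s10, s12}.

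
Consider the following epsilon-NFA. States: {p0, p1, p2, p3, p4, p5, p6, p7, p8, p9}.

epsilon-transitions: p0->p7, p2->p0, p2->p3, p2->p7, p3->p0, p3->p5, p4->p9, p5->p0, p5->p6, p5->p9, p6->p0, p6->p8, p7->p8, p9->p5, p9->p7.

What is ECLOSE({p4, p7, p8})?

{p0, p4, p5, p6, p7, p8, p9}

Start with {p4, p7, p8}.
From p4 via epsilon: add p9.
From p9 via epsilon: add p5.
From p5 via epsilon: add p0, p6.
No new states can be added; the closed set is {p0, p4, p5, p6, p7, p8, p9}.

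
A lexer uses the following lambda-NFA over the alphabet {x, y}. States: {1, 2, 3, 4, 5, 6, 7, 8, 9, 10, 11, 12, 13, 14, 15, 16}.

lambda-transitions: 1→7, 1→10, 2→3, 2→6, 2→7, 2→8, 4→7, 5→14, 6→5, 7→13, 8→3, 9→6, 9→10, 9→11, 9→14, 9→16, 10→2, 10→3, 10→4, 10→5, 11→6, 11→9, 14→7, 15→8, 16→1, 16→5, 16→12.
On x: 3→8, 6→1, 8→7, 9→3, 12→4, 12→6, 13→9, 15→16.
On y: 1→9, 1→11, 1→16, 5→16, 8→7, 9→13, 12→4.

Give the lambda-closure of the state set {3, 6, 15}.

Start with {3, 6, 15}.
From 6 via lambda: add 5.
From 15 via lambda: add 8.
From 5 via lambda: add 14.
From 14 via lambda: add 7.
From 7 via lambda: add 13.
No new states can be added; the closed set is {3, 5, 6, 7, 8, 13, 14, 15}.

{3, 5, 6, 7, 8, 13, 14, 15}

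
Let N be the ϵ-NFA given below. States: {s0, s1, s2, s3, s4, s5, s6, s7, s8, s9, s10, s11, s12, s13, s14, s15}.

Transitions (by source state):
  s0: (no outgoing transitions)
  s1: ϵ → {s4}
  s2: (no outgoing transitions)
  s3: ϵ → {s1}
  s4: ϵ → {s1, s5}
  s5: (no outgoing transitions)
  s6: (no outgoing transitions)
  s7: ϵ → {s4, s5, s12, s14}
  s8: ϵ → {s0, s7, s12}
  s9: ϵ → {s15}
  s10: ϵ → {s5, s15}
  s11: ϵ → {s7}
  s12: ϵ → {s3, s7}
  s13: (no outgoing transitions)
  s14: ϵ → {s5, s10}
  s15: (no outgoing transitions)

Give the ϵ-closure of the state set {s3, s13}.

Start with {s3, s13}.
From s3 via ϵ: add s1.
From s1 via ϵ: add s4.
From s4 via ϵ: add s5.
No new states can be added; the closed set is {s1, s3, s4, s5, s13}.

{s1, s3, s4, s5, s13}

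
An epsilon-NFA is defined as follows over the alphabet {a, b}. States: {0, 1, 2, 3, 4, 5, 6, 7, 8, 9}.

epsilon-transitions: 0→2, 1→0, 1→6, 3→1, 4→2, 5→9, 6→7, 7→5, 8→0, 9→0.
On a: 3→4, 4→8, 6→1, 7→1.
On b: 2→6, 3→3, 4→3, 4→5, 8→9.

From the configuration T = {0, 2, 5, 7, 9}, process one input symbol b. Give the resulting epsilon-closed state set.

{0, 2, 5, 6, 7, 9}

2 on b → {6}.
No b-transition from 0, 5, 7, 9.
Union after reading b: {6}.
Now take the epsilon-closure:
From 6 via epsilon: add 7.
From 7 via epsilon: add 5.
From 5 via epsilon: add 9.
From 9 via epsilon: add 0.
From 0 via epsilon: add 2.
No new states can be added; the closed set is {0, 2, 5, 6, 7, 9}.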